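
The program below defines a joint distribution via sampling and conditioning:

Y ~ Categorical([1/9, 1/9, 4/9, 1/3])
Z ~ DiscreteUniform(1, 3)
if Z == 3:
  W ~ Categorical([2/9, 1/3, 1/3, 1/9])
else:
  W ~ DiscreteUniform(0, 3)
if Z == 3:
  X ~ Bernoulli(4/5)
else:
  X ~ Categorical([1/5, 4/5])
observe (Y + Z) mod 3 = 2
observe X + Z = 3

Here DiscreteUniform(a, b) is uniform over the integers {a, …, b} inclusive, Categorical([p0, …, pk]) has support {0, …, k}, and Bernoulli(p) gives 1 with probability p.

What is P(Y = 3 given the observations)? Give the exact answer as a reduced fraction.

Enumerate traces; 12 have nonzero weight after conditioning:
  (Y=0, Z=2, W=0, X=1) weight 1/135
  (Y=0, Z=2, W=1, X=1) weight 1/135
  (Y=0, Z=2, W=2, X=1) weight 1/135
  (Y=0, Z=2, W=3, X=1) weight 1/135
  (Y=2, Z=3, W=0, X=0) weight 8/1215
  (Y=2, Z=3, W=1, X=0) weight 4/405
  (Y=2, Z=3, W=2, X=0) weight 4/405
  (Y=2, Z=3, W=3, X=0) weight 4/1215
  (Y=3, Z=2, W=0, X=1) weight 1/45
  … 3 more
Group by Y:
  weight(Y=0) = 4/135
  weight(Y=2) = 4/135
  weight(Y=3) = 4/45
Total weight = 4/135 + 4/135 + 4/45 = 4/27
P(Y=0 | obs) = 4/135 / 4/27 = 1/5
P(Y=2 | obs) = 4/135 / 4/27 = 1/5
P(Y=3 | obs) = 4/45 / 4/27 = 3/5

P(Y = 3 | obs) = 3/5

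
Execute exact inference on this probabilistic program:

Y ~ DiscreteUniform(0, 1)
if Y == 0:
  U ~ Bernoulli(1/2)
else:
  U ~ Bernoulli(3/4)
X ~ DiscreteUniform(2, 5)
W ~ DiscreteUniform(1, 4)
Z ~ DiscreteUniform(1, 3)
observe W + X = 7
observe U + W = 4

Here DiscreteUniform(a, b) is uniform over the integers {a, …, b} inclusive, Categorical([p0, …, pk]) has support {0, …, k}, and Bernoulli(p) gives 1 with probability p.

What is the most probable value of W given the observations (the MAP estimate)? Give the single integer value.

argmax_v P(W = v | obs) = 3

Enumerate traces; 12 have nonzero weight after conditioning:
  (Y=0, U=0, X=3, W=4, Z=1) weight 1/192
  (Y=0, U=0, X=3, W=4, Z=2) weight 1/192
  (Y=0, U=0, X=3, W=4, Z=3) weight 1/192
  (Y=0, U=1, X=4, W=3, Z=1) weight 1/192
  (Y=0, U=1, X=4, W=3, Z=2) weight 1/192
  (Y=0, U=1, X=4, W=3, Z=3) weight 1/192
  (Y=1, U=0, X=3, W=4, Z=1) weight 1/384
  (Y=1, U=0, X=3, W=4, Z=2) weight 1/384
  … 4 more
Group by W:
  weight(W=3) = 5/128
  weight(W=4) = 3/128
Total weight = 5/128 + 3/128 = 1/16
P(W=3 | obs) = 5/128 / 1/16 = 5/8
P(W=4 | obs) = 3/128 / 1/16 = 3/8
argmax = 3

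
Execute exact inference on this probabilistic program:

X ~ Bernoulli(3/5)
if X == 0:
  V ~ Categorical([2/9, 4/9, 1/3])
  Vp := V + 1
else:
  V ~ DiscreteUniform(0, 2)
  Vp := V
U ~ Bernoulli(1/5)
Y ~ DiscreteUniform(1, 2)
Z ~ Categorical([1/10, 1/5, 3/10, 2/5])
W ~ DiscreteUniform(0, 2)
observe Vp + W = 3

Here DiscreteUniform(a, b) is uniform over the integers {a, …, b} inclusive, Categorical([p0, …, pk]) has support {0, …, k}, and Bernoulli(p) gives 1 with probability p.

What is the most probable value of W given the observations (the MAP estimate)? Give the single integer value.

Enumerate traces; 80 have nonzero weight after conditioning:
  (X=0, V=0, U=0, Y=1, Z=0, W=2) weight 4/3375
  (X=0, V=0, U=0, Y=1, Z=1, W=2) weight 8/3375
  (X=0, V=0, U=0, Y=1, Z=2, W=2) weight 4/1125
  (X=0, V=0, U=0, Y=1, Z=3, W=2) weight 16/3375
  (X=0, V=0, U=0, Y=2, Z=0, W=2) weight 4/3375
  (X=0, V=0, U=0, Y=2, Z=1, W=2) weight 8/3375
  (X=0, V=0, U=0, Y=2, Z=2, W=2) weight 4/1125
  (X=0, V=0, U=0, Y=2, Z=3, W=2) weight 16/3375
  (X=0, V=1, U=0, Y=1, Z=0, W=1) weight 8/3375
  (X=0, V=2, U=0, Y=1, Z=0, W=0) weight 2/1125
  … 70 more
Group by W:
  weight(W=0) = 2/45
  weight(W=1) = 17/135
  weight(W=2) = 13/135
Total weight = 2/45 + 17/135 + 13/135 = 4/15
P(W=0 | obs) = 2/45 / 4/15 = 1/6
P(W=1 | obs) = 17/135 / 4/15 = 17/36
P(W=2 | obs) = 13/135 / 4/15 = 13/36
argmax = 1

argmax_v P(W = v | obs) = 1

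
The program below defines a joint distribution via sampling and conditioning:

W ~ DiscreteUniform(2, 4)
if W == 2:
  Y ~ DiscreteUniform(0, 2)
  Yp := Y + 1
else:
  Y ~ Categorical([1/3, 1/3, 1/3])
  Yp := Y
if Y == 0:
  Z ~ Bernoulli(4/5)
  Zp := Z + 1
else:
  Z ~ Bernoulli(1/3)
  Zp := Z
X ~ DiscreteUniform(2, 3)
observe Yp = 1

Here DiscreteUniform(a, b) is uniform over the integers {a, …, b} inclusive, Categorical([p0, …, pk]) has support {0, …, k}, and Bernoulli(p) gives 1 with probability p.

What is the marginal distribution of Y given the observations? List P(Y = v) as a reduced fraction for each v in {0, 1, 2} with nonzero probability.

P(Y=0) = 1/3, P(Y=1) = 2/3

Enumerate traces; 12 have nonzero weight after conditioning:
  (W=2, Y=0, Z=0, X=2) weight 1/90
  (W=2, Y=0, Z=0, X=3) weight 1/90
  (W=2, Y=0, Z=1, X=2) weight 2/45
  (W=2, Y=0, Z=1, X=3) weight 2/45
  (W=3, Y=1, Z=0, X=2) weight 1/27
  (W=3, Y=1, Z=0, X=3) weight 1/27
  (W=3, Y=1, Z=1, X=2) weight 1/54
  (W=3, Y=1, Z=1, X=3) weight 1/54
  … 4 more
Group by Y:
  weight(Y=0) = 1/9
  weight(Y=1) = 2/9
Total weight = 1/9 + 2/9 = 1/3
P(Y=0 | obs) = 1/9 / 1/3 = 1/3
P(Y=1 | obs) = 2/9 / 1/3 = 2/3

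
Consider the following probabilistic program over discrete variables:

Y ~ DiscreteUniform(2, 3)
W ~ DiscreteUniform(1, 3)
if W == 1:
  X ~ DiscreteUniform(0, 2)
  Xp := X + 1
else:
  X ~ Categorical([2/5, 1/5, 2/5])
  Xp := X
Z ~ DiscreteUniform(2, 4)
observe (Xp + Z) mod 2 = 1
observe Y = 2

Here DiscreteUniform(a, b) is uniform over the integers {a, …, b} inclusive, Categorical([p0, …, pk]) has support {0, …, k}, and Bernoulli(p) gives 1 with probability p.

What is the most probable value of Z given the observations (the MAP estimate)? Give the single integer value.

Enumerate traces; 13 have nonzero weight after conditioning:
  (Y=2, W=1, X=0, Z=2) weight 1/54
  (Y=2, W=1, X=0, Z=4) weight 1/54
  (Y=2, W=1, X=1, Z=3) weight 1/54
  (Y=2, W=1, X=2, Z=2) weight 1/54
  (Y=2, W=1, X=2, Z=4) weight 1/54
  (Y=2, W=2, X=0, Z=3) weight 1/45
  (Y=2, W=2, X=1, Z=2) weight 1/90
  (Y=2, W=2, X=1, Z=4) weight 1/90
  … 5 more
Group by Z:
  weight(Z=2) = 8/135
  weight(Z=3) = 29/270
  weight(Z=4) = 8/135
Total weight = 8/135 + 29/270 + 8/135 = 61/270
P(Z=2 | obs) = 8/135 / 61/270 = 16/61
P(Z=3 | obs) = 29/270 / 61/270 = 29/61
P(Z=4 | obs) = 8/135 / 61/270 = 16/61
argmax = 3

argmax_v P(Z = v | obs) = 3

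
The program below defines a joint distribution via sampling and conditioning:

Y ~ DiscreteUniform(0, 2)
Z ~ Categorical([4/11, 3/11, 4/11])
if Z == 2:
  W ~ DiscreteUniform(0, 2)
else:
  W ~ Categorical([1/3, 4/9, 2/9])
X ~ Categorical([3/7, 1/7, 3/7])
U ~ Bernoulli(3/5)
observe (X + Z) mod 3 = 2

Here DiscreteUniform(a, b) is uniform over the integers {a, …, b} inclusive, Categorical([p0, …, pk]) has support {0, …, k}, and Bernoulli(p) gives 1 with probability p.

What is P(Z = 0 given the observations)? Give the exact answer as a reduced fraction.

P(Z = 0 | obs) = 4/9

Enumerate traces; 54 have nonzero weight after conditioning:
  (Y=0, Z=0, W=0, X=2, U=0) weight 8/1155
  (Y=0, Z=0, W=0, X=2, U=1) weight 4/385
  (Y=0, Z=0, W=1, X=2, U=0) weight 32/3465
  (Y=0, Z=0, W=1, X=2, U=1) weight 16/1155
  (Y=0, Z=0, W=2, X=2, U=0) weight 16/3465
  (Y=0, Z=0, W=2, X=2, U=1) weight 8/1155
  (Y=0, Z=1, W=0, X=1, U=0) weight 2/1155
  (Y=0, Z=1, W=0, X=1, U=1) weight 1/385
  (Y=0, Z=2, W=0, X=0, U=0) weight 8/1155
  … 45 more
Group by Z:
  weight(Z=0) = 12/77
  weight(Z=1) = 3/77
  weight(Z=2) = 12/77
Total weight = 12/77 + 3/77 + 12/77 = 27/77
P(Z=0 | obs) = 12/77 / 27/77 = 4/9
P(Z=1 | obs) = 3/77 / 27/77 = 1/9
P(Z=2 | obs) = 12/77 / 27/77 = 4/9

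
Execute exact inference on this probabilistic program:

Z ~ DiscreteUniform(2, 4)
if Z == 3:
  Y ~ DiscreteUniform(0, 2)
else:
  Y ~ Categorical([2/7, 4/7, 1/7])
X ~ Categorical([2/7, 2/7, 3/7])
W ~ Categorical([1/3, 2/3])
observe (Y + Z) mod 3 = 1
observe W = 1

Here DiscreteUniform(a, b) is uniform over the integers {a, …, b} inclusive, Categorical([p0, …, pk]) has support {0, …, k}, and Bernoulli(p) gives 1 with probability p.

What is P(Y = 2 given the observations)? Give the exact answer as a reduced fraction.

Enumerate traces; 9 have nonzero weight after conditioning:
  (Z=2, Y=2, X=0, W=1) weight 4/441
  (Z=2, Y=2, X=1, W=1) weight 4/441
  (Z=2, Y=2, X=2, W=1) weight 2/147
  (Z=3, Y=1, X=0, W=1) weight 4/189
  (Z=3, Y=1, X=1, W=1) weight 4/189
  (Z=3, Y=1, X=2, W=1) weight 2/63
  (Z=4, Y=0, X=0, W=1) weight 8/441
  (Z=4, Y=0, X=1, W=1) weight 8/441
  … 1 more
Group by Y:
  weight(Y=0) = 4/63
  weight(Y=1) = 2/27
  weight(Y=2) = 2/63
Total weight = 4/63 + 2/27 + 2/63 = 32/189
P(Y=0 | obs) = 4/63 / 32/189 = 3/8
P(Y=1 | obs) = 2/27 / 32/189 = 7/16
P(Y=2 | obs) = 2/63 / 32/189 = 3/16

P(Y = 2 | obs) = 3/16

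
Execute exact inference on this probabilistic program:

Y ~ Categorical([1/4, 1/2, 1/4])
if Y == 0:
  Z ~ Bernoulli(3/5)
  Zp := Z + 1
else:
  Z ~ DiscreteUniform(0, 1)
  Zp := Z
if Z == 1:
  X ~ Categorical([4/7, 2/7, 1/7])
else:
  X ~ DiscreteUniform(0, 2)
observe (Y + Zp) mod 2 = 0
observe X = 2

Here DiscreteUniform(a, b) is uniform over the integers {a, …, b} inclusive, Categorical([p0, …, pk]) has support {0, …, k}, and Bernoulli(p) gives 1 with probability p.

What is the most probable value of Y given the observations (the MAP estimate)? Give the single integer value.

Enumerate traces; 3 have nonzero weight after conditioning:
  (Y=0, Z=1, X=2) weight 3/140
  (Y=1, Z=1, X=2) weight 1/28
  (Y=2, Z=0, X=2) weight 1/24
Group by Y:
  weight(Y=0) = 3/140
  weight(Y=1) = 1/28
  weight(Y=2) = 1/24
Total weight = 3/140 + 1/28 + 1/24 = 83/840
P(Y=0 | obs) = 3/140 / 83/840 = 18/83
P(Y=1 | obs) = 1/28 / 83/840 = 30/83
P(Y=2 | obs) = 1/24 / 83/840 = 35/83
argmax = 2

argmax_v P(Y = v | obs) = 2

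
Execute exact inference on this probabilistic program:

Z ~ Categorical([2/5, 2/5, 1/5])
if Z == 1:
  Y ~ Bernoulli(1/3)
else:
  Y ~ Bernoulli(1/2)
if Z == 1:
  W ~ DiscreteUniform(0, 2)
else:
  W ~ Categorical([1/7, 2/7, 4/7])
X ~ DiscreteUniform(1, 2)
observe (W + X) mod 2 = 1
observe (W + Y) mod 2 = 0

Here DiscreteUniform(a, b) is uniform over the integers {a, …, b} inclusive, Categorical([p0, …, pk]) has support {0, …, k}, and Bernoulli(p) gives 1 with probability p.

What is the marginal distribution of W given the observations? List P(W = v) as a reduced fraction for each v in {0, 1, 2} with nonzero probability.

P(W=0) = 83/329, P(W=1) = 82/329, P(W=2) = 164/329

Enumerate traces; 9 have nonzero weight after conditioning:
  (Z=0, Y=0, W=0, X=1) weight 1/70
  (Z=0, Y=0, W=2, X=1) weight 2/35
  (Z=0, Y=1, W=1, X=2) weight 1/35
  (Z=1, Y=0, W=0, X=1) weight 2/45
  (Z=1, Y=0, W=2, X=1) weight 2/45
  (Z=1, Y=1, W=1, X=2) weight 1/45
  (Z=2, Y=0, W=0, X=1) weight 1/140
  (Z=2, Y=0, W=2, X=1) weight 1/35
  … 1 more
Group by W:
  weight(W=0) = 83/1260
  weight(W=1) = 41/630
  weight(W=2) = 41/315
Total weight = 83/1260 + 41/630 + 41/315 = 47/180
P(W=0 | obs) = 83/1260 / 47/180 = 83/329
P(W=1 | obs) = 41/630 / 47/180 = 82/329
P(W=2 | obs) = 41/315 / 47/180 = 164/329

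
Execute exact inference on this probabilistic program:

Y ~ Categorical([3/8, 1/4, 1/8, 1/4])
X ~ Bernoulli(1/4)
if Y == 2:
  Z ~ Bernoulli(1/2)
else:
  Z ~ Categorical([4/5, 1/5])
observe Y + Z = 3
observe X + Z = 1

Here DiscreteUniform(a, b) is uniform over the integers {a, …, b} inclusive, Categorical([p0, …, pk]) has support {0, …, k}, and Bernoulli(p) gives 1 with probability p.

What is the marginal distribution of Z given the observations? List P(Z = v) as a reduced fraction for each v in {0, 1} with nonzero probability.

Enumerate traces; 2 have nonzero weight after conditioning:
  (Y=2, X=0, Z=1) weight 3/64
  (Y=3, X=1, Z=0) weight 1/20
Group by Z:
  weight(Z=0) = 1/20
  weight(Z=1) = 3/64
Total weight = 1/20 + 3/64 = 31/320
P(Z=0 | obs) = 1/20 / 31/320 = 16/31
P(Z=1 | obs) = 3/64 / 31/320 = 15/31

P(Z=0) = 16/31, P(Z=1) = 15/31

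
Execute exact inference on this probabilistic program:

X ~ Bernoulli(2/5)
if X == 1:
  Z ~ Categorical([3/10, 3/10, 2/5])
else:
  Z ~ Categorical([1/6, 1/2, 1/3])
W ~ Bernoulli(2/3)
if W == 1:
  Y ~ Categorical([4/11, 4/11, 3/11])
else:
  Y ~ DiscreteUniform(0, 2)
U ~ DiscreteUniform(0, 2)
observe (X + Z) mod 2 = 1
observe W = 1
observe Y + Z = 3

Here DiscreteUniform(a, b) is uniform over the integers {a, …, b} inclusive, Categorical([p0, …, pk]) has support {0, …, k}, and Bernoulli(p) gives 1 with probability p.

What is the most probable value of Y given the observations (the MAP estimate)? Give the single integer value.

Enumerate traces; 6 have nonzero weight after conditioning:
  (X=0, Z=1, W=1, Y=2, U=0) weight 1/55
  (X=0, Z=1, W=1, Y=2, U=1) weight 1/55
  (X=0, Z=1, W=1, Y=2, U=2) weight 1/55
  (X=1, Z=2, W=1, Y=1, U=0) weight 32/2475
  (X=1, Z=2, W=1, Y=1, U=1) weight 32/2475
  (X=1, Z=2, W=1, Y=1, U=2) weight 32/2475
Group by Y:
  weight(Y=1) = 32/825
  weight(Y=2) = 3/55
Total weight = 32/825 + 3/55 = 7/75
P(Y=1 | obs) = 32/825 / 7/75 = 32/77
P(Y=2 | obs) = 3/55 / 7/75 = 45/77
argmax = 2

argmax_v P(Y = v | obs) = 2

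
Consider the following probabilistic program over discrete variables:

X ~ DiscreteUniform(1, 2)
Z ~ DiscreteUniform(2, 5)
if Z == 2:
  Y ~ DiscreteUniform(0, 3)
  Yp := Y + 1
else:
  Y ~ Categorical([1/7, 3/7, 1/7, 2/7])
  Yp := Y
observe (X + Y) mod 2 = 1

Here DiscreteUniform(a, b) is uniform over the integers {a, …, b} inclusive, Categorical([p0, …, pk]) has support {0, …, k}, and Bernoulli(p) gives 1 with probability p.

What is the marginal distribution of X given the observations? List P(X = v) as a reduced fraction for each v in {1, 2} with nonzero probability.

P(X=1) = 19/56, P(X=2) = 37/56

Enumerate traces; 16 have nonzero weight after conditioning:
  (X=1, Z=2, Y=0) weight 1/32
  (X=1, Z=2, Y=2) weight 1/32
  (X=1, Z=3, Y=0) weight 1/56
  (X=1, Z=3, Y=2) weight 1/56
  (X=1, Z=4, Y=0) weight 1/56
  (X=1, Z=4, Y=2) weight 1/56
  (X=1, Z=5, Y=0) weight 1/56
  (X=1, Z=5, Y=2) weight 1/56
  (X=2, Z=2, Y=1) weight 1/32
  … 7 more
Group by X:
  weight(X=1) = 19/112
  weight(X=2) = 37/112
Total weight = 19/112 + 37/112 = 1/2
P(X=1 | obs) = 19/112 / 1/2 = 19/56
P(X=2 | obs) = 37/112 / 1/2 = 37/56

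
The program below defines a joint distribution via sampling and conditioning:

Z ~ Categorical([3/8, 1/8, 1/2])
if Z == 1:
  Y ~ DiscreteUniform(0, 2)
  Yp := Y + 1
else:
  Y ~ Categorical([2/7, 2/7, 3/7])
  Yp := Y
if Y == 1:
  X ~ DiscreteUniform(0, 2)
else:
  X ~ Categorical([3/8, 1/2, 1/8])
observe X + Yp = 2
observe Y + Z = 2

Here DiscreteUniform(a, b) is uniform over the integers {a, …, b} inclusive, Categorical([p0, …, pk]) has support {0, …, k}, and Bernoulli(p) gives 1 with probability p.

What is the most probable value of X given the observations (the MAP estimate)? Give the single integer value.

Enumerate traces; 3 have nonzero weight after conditioning:
  (Z=0, Y=2, X=0) weight 27/448
  (Z=1, Y=1, X=0) weight 1/72
  (Z=2, Y=0, X=2) weight 1/56
Group by X:
  weight(X=0) = 299/4032
  weight(X=2) = 1/56
Total weight = 299/4032 + 1/56 = 53/576
P(X=0 | obs) = 299/4032 / 53/576 = 299/371
P(X=2 | obs) = 1/56 / 53/576 = 72/371
argmax = 0

argmax_v P(X = v | obs) = 0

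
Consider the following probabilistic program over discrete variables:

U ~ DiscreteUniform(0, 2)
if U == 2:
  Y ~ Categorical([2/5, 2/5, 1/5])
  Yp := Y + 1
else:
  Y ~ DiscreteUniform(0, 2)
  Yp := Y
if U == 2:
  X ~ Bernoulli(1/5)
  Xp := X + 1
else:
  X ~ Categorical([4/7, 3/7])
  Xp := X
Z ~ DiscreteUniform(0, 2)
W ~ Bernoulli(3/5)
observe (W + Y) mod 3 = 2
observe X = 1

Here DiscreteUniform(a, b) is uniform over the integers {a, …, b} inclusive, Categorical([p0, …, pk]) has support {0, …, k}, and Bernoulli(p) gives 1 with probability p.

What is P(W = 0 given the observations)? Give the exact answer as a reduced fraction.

Enumerate traces; 18 have nonzero weight after conditioning:
  (U=0, Y=1, X=1, Z=0, W=1) weight 1/105
  (U=0, Y=1, X=1, Z=1, W=1) weight 1/105
  (U=0, Y=1, X=1, Z=2, W=1) weight 1/105
  (U=0, Y=2, X=1, Z=0, W=0) weight 2/315
  (U=0, Y=2, X=1, Z=1, W=0) weight 2/315
  (U=0, Y=2, X=1, Z=2, W=0) weight 2/315
  (U=1, Y=1, X=1, Z=0, W=1) weight 1/105
  (U=1, Y=1, X=1, Z=1, W=1) weight 1/105
  … 10 more
Group by W:
  weight(W=0) = 38/875
  weight(W=1) = 64/875
Total weight = 38/875 + 64/875 = 102/875
P(W=0 | obs) = 38/875 / 102/875 = 19/51
P(W=1 | obs) = 64/875 / 102/875 = 32/51

P(W = 0 | obs) = 19/51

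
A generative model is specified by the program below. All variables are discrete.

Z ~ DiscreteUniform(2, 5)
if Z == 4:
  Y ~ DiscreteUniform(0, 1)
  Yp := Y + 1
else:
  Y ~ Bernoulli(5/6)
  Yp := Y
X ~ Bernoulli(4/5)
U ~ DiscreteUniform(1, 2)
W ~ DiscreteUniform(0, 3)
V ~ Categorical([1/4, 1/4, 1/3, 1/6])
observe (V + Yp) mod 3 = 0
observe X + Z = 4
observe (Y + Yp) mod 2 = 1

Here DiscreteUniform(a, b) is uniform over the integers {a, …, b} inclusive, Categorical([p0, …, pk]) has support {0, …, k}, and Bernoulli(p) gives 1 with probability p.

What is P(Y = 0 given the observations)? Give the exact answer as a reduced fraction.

P(Y = 0 | obs) = 4/7

Enumerate traces; 16 have nonzero weight after conditioning:
  (Z=4, Y=0, X=0, U=1, W=0, V=2) weight 1/960
  (Z=4, Y=0, X=0, U=1, W=1, V=2) weight 1/960
  (Z=4, Y=0, X=0, U=1, W=2, V=2) weight 1/960
  (Z=4, Y=0, X=0, U=1, W=3, V=2) weight 1/960
  (Z=4, Y=0, X=0, U=2, W=0, V=2) weight 1/960
  (Z=4, Y=0, X=0, U=2, W=1, V=2) weight 1/960
  (Z=4, Y=0, X=0, U=2, W=2, V=2) weight 1/960
  (Z=4, Y=0, X=0, U=2, W=3, V=2) weight 1/960
  (Z=4, Y=1, X=0, U=1, W=0, V=1) weight 1/1280
  … 7 more
Group by Y:
  weight(Y=0) = 1/120
  weight(Y=1) = 1/160
Total weight = 1/120 + 1/160 = 7/480
P(Y=0 | obs) = 1/120 / 7/480 = 4/7
P(Y=1 | obs) = 1/160 / 7/480 = 3/7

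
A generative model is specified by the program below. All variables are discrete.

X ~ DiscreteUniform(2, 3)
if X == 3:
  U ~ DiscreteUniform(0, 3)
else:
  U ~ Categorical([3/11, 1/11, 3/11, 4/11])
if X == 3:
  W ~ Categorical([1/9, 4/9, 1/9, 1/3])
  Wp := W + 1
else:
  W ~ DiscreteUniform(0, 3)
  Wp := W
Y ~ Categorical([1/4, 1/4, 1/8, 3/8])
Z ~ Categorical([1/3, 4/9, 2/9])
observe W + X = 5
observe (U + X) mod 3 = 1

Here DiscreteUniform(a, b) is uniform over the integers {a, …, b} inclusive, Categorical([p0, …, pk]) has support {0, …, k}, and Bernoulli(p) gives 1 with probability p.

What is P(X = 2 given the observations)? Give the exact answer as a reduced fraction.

P(X = 2 | obs) = 27/38

Enumerate traces; 24 have nonzero weight after conditioning:
  (X=2, U=2, W=3, Y=0, Z=0) weight 1/352
  (X=2, U=2, W=3, Y=0, Z=1) weight 1/264
  (X=2, U=2, W=3, Y=0, Z=2) weight 1/528
  (X=2, U=2, W=3, Y=1, Z=0) weight 1/352
  (X=2, U=2, W=3, Y=1, Z=1) weight 1/264
  (X=2, U=2, W=3, Y=1, Z=2) weight 1/528
  (X=2, U=2, W=3, Y=2, Z=0) weight 1/704
  (X=2, U=2, W=3, Y=2, Z=1) weight 1/528
  (X=3, U=1, W=2, Y=0, Z=0) weight 1/864
  … 15 more
Group by X:
  weight(X=2) = 3/88
  weight(X=3) = 1/72
Total weight = 3/88 + 1/72 = 19/396
P(X=2 | obs) = 3/88 / 19/396 = 27/38
P(X=3 | obs) = 1/72 / 19/396 = 11/38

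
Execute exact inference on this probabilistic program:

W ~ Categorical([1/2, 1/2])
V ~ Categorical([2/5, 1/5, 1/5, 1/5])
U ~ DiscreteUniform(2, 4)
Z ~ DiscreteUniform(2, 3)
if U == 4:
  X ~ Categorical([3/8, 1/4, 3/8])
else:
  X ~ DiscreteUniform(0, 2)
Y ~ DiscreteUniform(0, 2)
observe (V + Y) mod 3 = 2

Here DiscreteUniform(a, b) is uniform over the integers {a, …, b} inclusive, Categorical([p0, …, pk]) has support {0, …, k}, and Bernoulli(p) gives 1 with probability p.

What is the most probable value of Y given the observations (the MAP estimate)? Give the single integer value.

Enumerate traces; 144 have nonzero weight after conditioning:
  (W=0, V=0, U=2, Z=2, X=0, Y=2) weight 1/270
  (W=0, V=0, U=2, Z=2, X=1, Y=2) weight 1/270
  (W=0, V=0, U=2, Z=2, X=2, Y=2) weight 1/270
  (W=0, V=0, U=2, Z=3, X=0, Y=2) weight 1/270
  (W=0, V=0, U=2, Z=3, X=1, Y=2) weight 1/270
  (W=0, V=0, U=2, Z=3, X=2, Y=2) weight 1/270
  (W=0, V=0, U=3, Z=2, X=0, Y=2) weight 1/270
  (W=0, V=0, U=3, Z=2, X=1, Y=2) weight 1/270
  (W=0, V=1, U=2, Z=2, X=0, Y=1) weight 1/540
  (W=0, V=2, U=2, Z=2, X=0, Y=0) weight 1/540
  … 134 more
Group by Y:
  weight(Y=0) = 1/15
  weight(Y=1) = 1/15
  weight(Y=2) = 1/5
Total weight = 1/15 + 1/15 + 1/5 = 1/3
P(Y=0 | obs) = 1/15 / 1/3 = 1/5
P(Y=1 | obs) = 1/15 / 1/3 = 1/5
P(Y=2 | obs) = 1/5 / 1/3 = 3/5
argmax = 2

argmax_v P(Y = v | obs) = 2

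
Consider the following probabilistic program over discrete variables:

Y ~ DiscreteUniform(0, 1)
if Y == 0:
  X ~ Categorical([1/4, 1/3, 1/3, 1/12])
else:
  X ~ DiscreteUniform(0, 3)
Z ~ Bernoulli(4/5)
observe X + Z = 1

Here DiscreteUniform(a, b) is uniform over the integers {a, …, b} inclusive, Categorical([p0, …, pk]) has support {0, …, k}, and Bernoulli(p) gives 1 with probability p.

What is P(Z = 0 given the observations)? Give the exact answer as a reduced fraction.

Enumerate traces; 4 have nonzero weight after conditioning:
  (Y=0, X=0, Z=1) weight 1/10
  (Y=0, X=1, Z=0) weight 1/30
  (Y=1, X=0, Z=1) weight 1/10
  (Y=1, X=1, Z=0) weight 1/40
Group by Z:
  weight(Z=0) = 7/120
  weight(Z=1) = 1/5
Total weight = 7/120 + 1/5 = 31/120
P(Z=0 | obs) = 7/120 / 31/120 = 7/31
P(Z=1 | obs) = 1/5 / 31/120 = 24/31

P(Z = 0 | obs) = 7/31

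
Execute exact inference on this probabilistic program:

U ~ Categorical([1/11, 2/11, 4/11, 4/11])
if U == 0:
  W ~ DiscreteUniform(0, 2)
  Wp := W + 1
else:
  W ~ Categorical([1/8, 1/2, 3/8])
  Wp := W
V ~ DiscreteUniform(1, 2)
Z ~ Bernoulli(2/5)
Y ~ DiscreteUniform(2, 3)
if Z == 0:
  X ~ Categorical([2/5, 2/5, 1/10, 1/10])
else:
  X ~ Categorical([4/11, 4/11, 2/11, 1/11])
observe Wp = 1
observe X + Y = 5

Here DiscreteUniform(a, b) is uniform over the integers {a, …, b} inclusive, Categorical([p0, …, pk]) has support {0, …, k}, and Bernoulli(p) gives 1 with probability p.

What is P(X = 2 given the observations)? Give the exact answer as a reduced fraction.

P(X = 2 | obs) = 73/126

Enumerate traces; 32 have nonzero weight after conditioning:
  (U=0, W=0, V=1, Z=0, Y=2, X=3) weight 1/2200
  (U=0, W=0, V=1, Z=0, Y=3, X=2) weight 1/2200
  (U=0, W=0, V=1, Z=1, Y=2, X=3) weight 1/3630
  (U=0, W=0, V=1, Z=1, Y=3, X=2) weight 1/1815
  (U=0, W=0, V=2, Z=0, Y=2, X=3) weight 1/2200
  (U=0, W=0, V=2, Z=0, Y=3, X=2) weight 1/2200
  (U=0, W=0, V=2, Z=1, Y=2, X=3) weight 1/3630
  (U=0, W=0, V=2, Z=1, Y=3, X=2) weight 1/1815
  … 24 more
Group by X:
  weight(X=2) = 292/9075
  weight(X=3) = 212/9075
Total weight = 292/9075 + 212/9075 = 168/3025
P(X=2 | obs) = 292/9075 / 168/3025 = 73/126
P(X=3 | obs) = 212/9075 / 168/3025 = 53/126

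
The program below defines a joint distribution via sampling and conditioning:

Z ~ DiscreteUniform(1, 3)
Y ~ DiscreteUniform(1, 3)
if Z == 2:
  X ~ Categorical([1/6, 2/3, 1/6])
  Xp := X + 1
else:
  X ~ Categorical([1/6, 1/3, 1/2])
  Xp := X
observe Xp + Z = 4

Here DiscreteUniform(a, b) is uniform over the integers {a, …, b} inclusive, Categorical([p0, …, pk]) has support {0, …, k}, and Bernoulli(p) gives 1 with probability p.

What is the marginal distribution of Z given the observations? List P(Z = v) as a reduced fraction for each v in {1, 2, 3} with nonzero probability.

Enumerate traces; 6 have nonzero weight after conditioning:
  (Z=2, Y=1, X=1) weight 2/27
  (Z=2, Y=2, X=1) weight 2/27
  (Z=2, Y=3, X=1) weight 2/27
  (Z=3, Y=1, X=1) weight 1/27
  (Z=3, Y=2, X=1) weight 1/27
  (Z=3, Y=3, X=1) weight 1/27
Group by Z:
  weight(Z=2) = 2/9
  weight(Z=3) = 1/9
Total weight = 2/9 + 1/9 = 1/3
P(Z=2 | obs) = 2/9 / 1/3 = 2/3
P(Z=3 | obs) = 1/9 / 1/3 = 1/3

P(Z=2) = 2/3, P(Z=3) = 1/3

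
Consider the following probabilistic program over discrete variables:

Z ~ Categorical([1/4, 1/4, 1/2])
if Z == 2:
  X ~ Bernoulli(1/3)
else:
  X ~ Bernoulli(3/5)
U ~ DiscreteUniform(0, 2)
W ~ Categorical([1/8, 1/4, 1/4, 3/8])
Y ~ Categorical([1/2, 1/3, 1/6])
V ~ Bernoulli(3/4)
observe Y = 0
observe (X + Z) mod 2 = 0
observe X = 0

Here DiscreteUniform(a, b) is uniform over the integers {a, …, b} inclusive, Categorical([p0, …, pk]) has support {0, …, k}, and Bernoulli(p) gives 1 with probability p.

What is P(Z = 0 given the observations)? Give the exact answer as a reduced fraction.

P(Z = 0 | obs) = 3/13

Enumerate traces; 48 have nonzero weight after conditioning:
  (Z=0, X=0, U=0, W=0, Y=0, V=0) weight 1/1920
  (Z=0, X=0, U=0, W=0, Y=0, V=1) weight 1/640
  (Z=0, X=0, U=0, W=1, Y=0, V=0) weight 1/960
  (Z=0, X=0, U=0, W=1, Y=0, V=1) weight 1/320
  (Z=0, X=0, U=0, W=2, Y=0, V=0) weight 1/960
  (Z=0, X=0, U=0, W=2, Y=0, V=1) weight 1/320
  (Z=0, X=0, U=0, W=3, Y=0, V=0) weight 1/640
  (Z=0, X=0, U=0, W=3, Y=0, V=1) weight 3/640
  (Z=2, X=0, U=0, W=0, Y=0, V=0) weight 1/576
  … 39 more
Group by Z:
  weight(Z=0) = 1/20
  weight(Z=2) = 1/6
Total weight = 1/20 + 1/6 = 13/60
P(Z=0 | obs) = 1/20 / 13/60 = 3/13
P(Z=2 | obs) = 1/6 / 13/60 = 10/13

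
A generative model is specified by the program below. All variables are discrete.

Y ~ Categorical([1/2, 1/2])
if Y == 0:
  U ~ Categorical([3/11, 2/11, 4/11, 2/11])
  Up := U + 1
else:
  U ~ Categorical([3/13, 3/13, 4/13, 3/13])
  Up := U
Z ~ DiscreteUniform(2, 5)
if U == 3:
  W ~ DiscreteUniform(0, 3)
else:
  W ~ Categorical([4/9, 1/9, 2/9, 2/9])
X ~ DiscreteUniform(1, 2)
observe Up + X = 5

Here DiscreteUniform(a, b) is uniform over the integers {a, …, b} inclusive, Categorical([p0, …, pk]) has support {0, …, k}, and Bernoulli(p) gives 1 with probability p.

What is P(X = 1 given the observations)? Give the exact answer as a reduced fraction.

Enumerate traces; 48 have nonzero weight after conditioning:
  (Y=0, U=2, Z=2, W=0, X=2) weight 1/99
  (Y=0, U=2, Z=2, W=1, X=2) weight 1/396
  (Y=0, U=2, Z=2, W=2, X=2) weight 1/198
  (Y=0, U=2, Z=2, W=3, X=2) weight 1/198
  (Y=0, U=2, Z=3, W=0, X=2) weight 1/99
  (Y=0, U=2, Z=3, W=1, X=2) weight 1/396
  (Y=0, U=2, Z=3, W=2, X=2) weight 1/198
  (Y=0, U=2, Z=3, W=3, X=2) weight 1/198
  (Y=0, U=3, Z=2, W=0, X=1) weight 1/352
  … 39 more
Group by X:
  weight(X=1) = 1/22
  weight(X=2) = 85/572
Total weight = 1/22 + 85/572 = 111/572
P(X=1 | obs) = 1/22 / 111/572 = 26/111
P(X=2 | obs) = 85/572 / 111/572 = 85/111

P(X = 1 | obs) = 26/111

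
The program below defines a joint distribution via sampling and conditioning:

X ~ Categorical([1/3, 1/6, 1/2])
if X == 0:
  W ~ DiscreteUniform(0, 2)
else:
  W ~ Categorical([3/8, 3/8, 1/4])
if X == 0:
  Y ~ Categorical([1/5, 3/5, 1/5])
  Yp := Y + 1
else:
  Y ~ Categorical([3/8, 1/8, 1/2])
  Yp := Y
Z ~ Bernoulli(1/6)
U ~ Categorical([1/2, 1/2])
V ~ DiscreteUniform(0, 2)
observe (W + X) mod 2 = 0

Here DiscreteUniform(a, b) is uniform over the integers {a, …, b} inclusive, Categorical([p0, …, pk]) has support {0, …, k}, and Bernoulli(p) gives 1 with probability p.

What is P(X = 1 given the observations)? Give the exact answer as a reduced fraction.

Enumerate traces; 180 have nonzero weight after conditioning:
  (X=0, W=0, Y=0, Z=0, U=0, V=0) weight 1/324
  (X=0, W=0, Y=0, Z=0, U=0, V=1) weight 1/324
  (X=0, W=0, Y=0, Z=0, U=0, V=2) weight 1/324
  (X=0, W=0, Y=0, Z=0, U=1, V=0) weight 1/324
  (X=0, W=0, Y=0, Z=0, U=1, V=1) weight 1/324
  (X=0, W=0, Y=0, Z=0, U=1, V=2) weight 1/324
  (X=0, W=0, Y=0, Z=1, U=0, V=0) weight 1/1620
  (X=0, W=0, Y=0, Z=1, U=0, V=1) weight 1/1620
  (X=1, W=1, Y=0, Z=0, U=0, V=0) weight 5/1536
  (X=2, W=0, Y=0, Z=0, U=0, V=0) weight 5/512
  … 170 more
Group by X:
  weight(X=0) = 2/9
  weight(X=1) = 1/16
  weight(X=2) = 5/16
Total weight = 2/9 + 1/16 + 5/16 = 43/72
P(X=0 | obs) = 2/9 / 43/72 = 16/43
P(X=1 | obs) = 1/16 / 43/72 = 9/86
P(X=2 | obs) = 5/16 / 43/72 = 45/86

P(X = 1 | obs) = 9/86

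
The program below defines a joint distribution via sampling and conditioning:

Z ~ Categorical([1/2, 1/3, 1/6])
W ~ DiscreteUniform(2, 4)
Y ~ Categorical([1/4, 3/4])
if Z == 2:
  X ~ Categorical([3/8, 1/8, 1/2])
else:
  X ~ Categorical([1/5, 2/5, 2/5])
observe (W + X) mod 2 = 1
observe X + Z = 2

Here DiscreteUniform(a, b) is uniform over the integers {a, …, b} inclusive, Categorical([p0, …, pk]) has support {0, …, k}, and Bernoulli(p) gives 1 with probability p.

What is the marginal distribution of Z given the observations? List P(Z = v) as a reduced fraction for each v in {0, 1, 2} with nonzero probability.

Enumerate traces; 8 have nonzero weight after conditioning:
  (Z=0, W=3, Y=0, X=2) weight 1/60
  (Z=0, W=3, Y=1, X=2) weight 1/20
  (Z=1, W=2, Y=0, X=1) weight 1/90
  (Z=1, W=2, Y=1, X=1) weight 1/30
  (Z=1, W=4, Y=0, X=1) weight 1/90
  (Z=1, W=4, Y=1, X=1) weight 1/30
  (Z=2, W=3, Y=0, X=0) weight 1/192
  (Z=2, W=3, Y=1, X=0) weight 1/64
Group by Z:
  weight(Z=0) = 1/15
  weight(Z=1) = 4/45
  weight(Z=2) = 1/48
Total weight = 1/15 + 4/45 + 1/48 = 127/720
P(Z=0 | obs) = 1/15 / 127/720 = 48/127
P(Z=1 | obs) = 4/45 / 127/720 = 64/127
P(Z=2 | obs) = 1/48 / 127/720 = 15/127

P(Z=0) = 48/127, P(Z=1) = 64/127, P(Z=2) = 15/127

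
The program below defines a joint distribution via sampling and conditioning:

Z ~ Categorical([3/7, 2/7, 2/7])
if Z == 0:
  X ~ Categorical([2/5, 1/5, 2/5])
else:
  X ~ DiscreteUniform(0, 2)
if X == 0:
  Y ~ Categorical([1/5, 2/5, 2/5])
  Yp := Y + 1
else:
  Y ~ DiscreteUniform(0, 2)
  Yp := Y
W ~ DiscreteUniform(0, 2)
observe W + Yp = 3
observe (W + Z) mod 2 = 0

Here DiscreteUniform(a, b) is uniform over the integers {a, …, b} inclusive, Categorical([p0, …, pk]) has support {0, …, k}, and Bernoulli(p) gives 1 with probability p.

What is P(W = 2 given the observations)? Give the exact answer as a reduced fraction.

Enumerate traces; 11 have nonzero weight after conditioning:
  (Z=0, X=0, Y=0, W=2) weight 2/175
  (Z=0, X=0, Y=2, W=0) weight 4/175
  (Z=0, X=1, Y=1, W=2) weight 1/105
  (Z=0, X=2, Y=1, W=2) weight 2/105
  (Z=1, X=0, Y=1, W=1) weight 4/315
  (Z=1, X=1, Y=2, W=1) weight 2/189
  (Z=1, X=2, Y=2, W=1) weight 2/189
  (Z=2, X=0, Y=0, W=2) weight 2/315
  … 3 more
Group by W:
  weight(W=0) = 8/225
  weight(W=1) = 32/945
  weight(W=2) = 319/4725
Total weight = 8/225 + 32/945 + 319/4725 = 647/4725
P(W=0 | obs) = 8/225 / 647/4725 = 168/647
P(W=1 | obs) = 32/945 / 647/4725 = 160/647
P(W=2 | obs) = 319/4725 / 647/4725 = 319/647

P(W = 2 | obs) = 319/647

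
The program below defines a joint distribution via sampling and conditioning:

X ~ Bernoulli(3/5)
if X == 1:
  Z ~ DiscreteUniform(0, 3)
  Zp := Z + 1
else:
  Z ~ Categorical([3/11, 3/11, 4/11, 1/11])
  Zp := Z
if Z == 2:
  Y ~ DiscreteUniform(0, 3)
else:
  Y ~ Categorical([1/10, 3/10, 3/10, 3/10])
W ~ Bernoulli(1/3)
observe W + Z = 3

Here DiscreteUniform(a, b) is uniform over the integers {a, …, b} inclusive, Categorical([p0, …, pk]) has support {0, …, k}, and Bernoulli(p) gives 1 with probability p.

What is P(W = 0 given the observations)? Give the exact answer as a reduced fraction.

P(W = 0 | obs) = 82/147

Enumerate traces; 16 have nonzero weight after conditioning:
  (X=0, Z=2, Y=0, W=1) weight 2/165
  (X=0, Z=2, Y=1, W=1) weight 2/165
  (X=0, Z=2, Y=2, W=1) weight 2/165
  (X=0, Z=2, Y=3, W=1) weight 2/165
  (X=0, Z=3, Y=0, W=0) weight 2/825
  (X=0, Z=3, Y=1, W=0) weight 2/275
  (X=0, Z=3, Y=2, W=0) weight 2/275
  (X=0, Z=3, Y=3, W=0) weight 2/275
  … 8 more
Group by W:
  weight(W=0) = 41/330
  weight(W=1) = 13/132
Total weight = 41/330 + 13/132 = 49/220
P(W=0 | obs) = 41/330 / 49/220 = 82/147
P(W=1 | obs) = 13/132 / 49/220 = 65/147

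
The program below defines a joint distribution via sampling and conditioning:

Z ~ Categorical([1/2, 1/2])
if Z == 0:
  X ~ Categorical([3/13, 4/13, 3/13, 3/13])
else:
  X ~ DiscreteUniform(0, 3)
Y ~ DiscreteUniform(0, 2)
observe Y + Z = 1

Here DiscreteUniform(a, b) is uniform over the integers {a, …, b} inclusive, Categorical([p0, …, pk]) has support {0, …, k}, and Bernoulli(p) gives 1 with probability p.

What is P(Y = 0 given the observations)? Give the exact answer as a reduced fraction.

Enumerate traces; 8 have nonzero weight after conditioning:
  (Z=0, X=0, Y=1) weight 1/26
  (Z=0, X=1, Y=1) weight 2/39
  (Z=0, X=2, Y=1) weight 1/26
  (Z=0, X=3, Y=1) weight 1/26
  (Z=1, X=0, Y=0) weight 1/24
  (Z=1, X=1, Y=0) weight 1/24
  (Z=1, X=2, Y=0) weight 1/24
  (Z=1, X=3, Y=0) weight 1/24
Group by Y:
  weight(Y=0) = 1/6
  weight(Y=1) = 1/6
Total weight = 1/6 + 1/6 = 1/3
P(Y=0 | obs) = 1/6 / 1/3 = 1/2
P(Y=1 | obs) = 1/6 / 1/3 = 1/2

P(Y = 0 | obs) = 1/2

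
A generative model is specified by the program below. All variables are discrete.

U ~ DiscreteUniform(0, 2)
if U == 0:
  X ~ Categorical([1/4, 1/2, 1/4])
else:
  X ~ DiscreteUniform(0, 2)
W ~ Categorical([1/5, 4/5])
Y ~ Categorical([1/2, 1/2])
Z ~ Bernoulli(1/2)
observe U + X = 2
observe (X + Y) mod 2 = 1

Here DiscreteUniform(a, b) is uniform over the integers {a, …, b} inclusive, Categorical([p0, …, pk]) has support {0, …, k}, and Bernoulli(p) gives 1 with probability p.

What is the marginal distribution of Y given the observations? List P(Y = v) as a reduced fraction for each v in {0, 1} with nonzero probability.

P(Y=0) = 4/11, P(Y=1) = 7/11

Enumerate traces; 12 have nonzero weight after conditioning:
  (U=0, X=2, W=0, Y=1, Z=0) weight 1/240
  (U=0, X=2, W=0, Y=1, Z=1) weight 1/240
  (U=0, X=2, W=1, Y=1, Z=0) weight 1/60
  (U=0, X=2, W=1, Y=1, Z=1) weight 1/60
  (U=1, X=1, W=0, Y=0, Z=0) weight 1/180
  (U=1, X=1, W=0, Y=0, Z=1) weight 1/180
  (U=1, X=1, W=1, Y=0, Z=0) weight 1/45
  (U=1, X=1, W=1, Y=0, Z=1) weight 1/45
  … 4 more
Group by Y:
  weight(Y=0) = 1/18
  weight(Y=1) = 7/72
Total weight = 1/18 + 7/72 = 11/72
P(Y=0 | obs) = 1/18 / 11/72 = 4/11
P(Y=1 | obs) = 7/72 / 11/72 = 7/11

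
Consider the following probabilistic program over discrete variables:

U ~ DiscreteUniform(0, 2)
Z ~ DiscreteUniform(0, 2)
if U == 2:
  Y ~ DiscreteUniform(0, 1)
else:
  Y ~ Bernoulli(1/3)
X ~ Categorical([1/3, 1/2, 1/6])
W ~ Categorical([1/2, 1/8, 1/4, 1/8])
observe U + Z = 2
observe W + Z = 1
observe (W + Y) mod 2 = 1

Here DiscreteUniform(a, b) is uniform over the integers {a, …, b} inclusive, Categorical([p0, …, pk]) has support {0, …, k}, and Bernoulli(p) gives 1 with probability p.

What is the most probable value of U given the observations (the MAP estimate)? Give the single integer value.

argmax_v P(U = v | obs) = 1

Enumerate traces; 6 have nonzero weight after conditioning:
  (U=1, Z=1, Y=1, X=0, W=0) weight 1/162
  (U=1, Z=1, Y=1, X=1, W=0) weight 1/108
  (U=1, Z=1, Y=1, X=2, W=0) weight 1/324
  (U=2, Z=0, Y=0, X=0, W=1) weight 1/432
  (U=2, Z=0, Y=0, X=1, W=1) weight 1/288
  (U=2, Z=0, Y=0, X=2, W=1) weight 1/864
Group by U:
  weight(U=1) = 1/54
  weight(U=2) = 1/144
Total weight = 1/54 + 1/144 = 11/432
P(U=1 | obs) = 1/54 / 11/432 = 8/11
P(U=2 | obs) = 1/144 / 11/432 = 3/11
argmax = 1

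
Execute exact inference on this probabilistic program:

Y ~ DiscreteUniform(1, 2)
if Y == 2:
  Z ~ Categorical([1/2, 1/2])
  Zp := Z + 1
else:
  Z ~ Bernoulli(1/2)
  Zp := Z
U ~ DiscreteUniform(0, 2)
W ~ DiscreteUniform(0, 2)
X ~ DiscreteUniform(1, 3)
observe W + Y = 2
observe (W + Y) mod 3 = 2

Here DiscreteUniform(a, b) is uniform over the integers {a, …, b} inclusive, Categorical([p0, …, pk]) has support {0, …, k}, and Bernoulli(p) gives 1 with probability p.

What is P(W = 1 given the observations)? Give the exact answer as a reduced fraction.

P(W = 1 | obs) = 1/2

Enumerate traces; 36 have nonzero weight after conditioning:
  (Y=1, Z=0, U=0, W=1, X=1) weight 1/108
  (Y=1, Z=0, U=0, W=1, X=2) weight 1/108
  (Y=1, Z=0, U=0, W=1, X=3) weight 1/108
  (Y=1, Z=0, U=1, W=1, X=1) weight 1/108
  (Y=1, Z=0, U=1, W=1, X=2) weight 1/108
  (Y=1, Z=0, U=1, W=1, X=3) weight 1/108
  (Y=1, Z=0, U=2, W=1, X=1) weight 1/108
  (Y=1, Z=0, U=2, W=1, X=2) weight 1/108
  (Y=2, Z=0, U=0, W=0, X=1) weight 1/108
  … 27 more
Group by W:
  weight(W=0) = 1/6
  weight(W=1) = 1/6
Total weight = 1/6 + 1/6 = 1/3
P(W=0 | obs) = 1/6 / 1/3 = 1/2
P(W=1 | obs) = 1/6 / 1/3 = 1/2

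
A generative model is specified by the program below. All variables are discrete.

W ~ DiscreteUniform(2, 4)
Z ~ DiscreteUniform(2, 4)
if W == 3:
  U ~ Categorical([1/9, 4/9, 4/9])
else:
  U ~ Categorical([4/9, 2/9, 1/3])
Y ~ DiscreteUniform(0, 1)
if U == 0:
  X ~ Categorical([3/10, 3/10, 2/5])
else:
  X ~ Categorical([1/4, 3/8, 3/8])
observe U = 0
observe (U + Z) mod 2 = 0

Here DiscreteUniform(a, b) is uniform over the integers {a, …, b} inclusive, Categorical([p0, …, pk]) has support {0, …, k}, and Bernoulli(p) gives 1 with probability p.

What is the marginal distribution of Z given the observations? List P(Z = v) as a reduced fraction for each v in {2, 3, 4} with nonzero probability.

P(Z=2) = 1/2, P(Z=4) = 1/2

Enumerate traces; 36 have nonzero weight after conditioning:
  (W=2, Z=2, U=0, Y=0, X=0) weight 1/135
  (W=2, Z=2, U=0, Y=0, X=1) weight 1/135
  (W=2, Z=2, U=0, Y=0, X=2) weight 4/405
  (W=2, Z=2, U=0, Y=1, X=0) weight 1/135
  (W=2, Z=2, U=0, Y=1, X=1) weight 1/135
  (W=2, Z=2, U=0, Y=1, X=2) weight 4/405
  (W=2, Z=4, U=0, Y=0, X=0) weight 1/135
  (W=2, Z=4, U=0, Y=0, X=1) weight 1/135
  … 28 more
Group by Z:
  weight(Z=2) = 1/9
  weight(Z=4) = 1/9
Total weight = 1/9 + 1/9 = 2/9
P(Z=2 | obs) = 1/9 / 2/9 = 1/2
P(Z=4 | obs) = 1/9 / 2/9 = 1/2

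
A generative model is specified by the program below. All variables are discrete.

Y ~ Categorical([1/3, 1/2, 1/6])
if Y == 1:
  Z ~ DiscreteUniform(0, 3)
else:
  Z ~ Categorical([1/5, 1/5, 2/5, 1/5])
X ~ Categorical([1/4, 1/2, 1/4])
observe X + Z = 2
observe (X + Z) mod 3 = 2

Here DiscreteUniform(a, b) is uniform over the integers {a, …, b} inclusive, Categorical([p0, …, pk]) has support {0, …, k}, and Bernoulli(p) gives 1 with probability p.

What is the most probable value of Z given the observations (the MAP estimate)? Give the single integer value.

Enumerate traces; 9 have nonzero weight after conditioning:
  (Y=0, Z=0, X=2) weight 1/60
  (Y=0, Z=1, X=1) weight 1/30
  (Y=0, Z=2, X=0) weight 1/30
  (Y=1, Z=0, X=2) weight 1/32
  (Y=1, Z=1, X=1) weight 1/16
  (Y=1, Z=2, X=0) weight 1/32
  (Y=2, Z=0, X=2) weight 1/120
  (Y=2, Z=1, X=1) weight 1/60
  … 1 more
Group by Z:
  weight(Z=0) = 9/160
  weight(Z=1) = 9/80
  weight(Z=2) = 13/160
Total weight = 9/160 + 9/80 + 13/160 = 1/4
P(Z=0 | obs) = 9/160 / 1/4 = 9/40
P(Z=1 | obs) = 9/80 / 1/4 = 9/20
P(Z=2 | obs) = 13/160 / 1/4 = 13/40
argmax = 1

argmax_v P(Z = v | obs) = 1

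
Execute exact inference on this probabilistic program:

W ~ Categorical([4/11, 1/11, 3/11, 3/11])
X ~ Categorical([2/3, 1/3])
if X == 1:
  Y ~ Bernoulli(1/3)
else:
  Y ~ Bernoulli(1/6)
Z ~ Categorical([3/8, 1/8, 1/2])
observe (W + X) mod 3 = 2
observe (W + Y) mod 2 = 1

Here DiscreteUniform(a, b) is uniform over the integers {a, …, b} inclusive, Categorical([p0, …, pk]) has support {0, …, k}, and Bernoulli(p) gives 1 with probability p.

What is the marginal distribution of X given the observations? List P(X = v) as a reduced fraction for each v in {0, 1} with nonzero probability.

P(X=0) = 3/5, P(X=1) = 2/5

Enumerate traces; 6 have nonzero weight after conditioning:
  (W=1, X=1, Y=0, Z=0) weight 1/132
  (W=1, X=1, Y=0, Z=1) weight 1/396
  (W=1, X=1, Y=0, Z=2) weight 1/99
  (W=2, X=0, Y=1, Z=0) weight 1/88
  (W=2, X=0, Y=1, Z=1) weight 1/264
  (W=2, X=0, Y=1, Z=2) weight 1/66
Group by X:
  weight(X=0) = 1/33
  weight(X=1) = 2/99
Total weight = 1/33 + 2/99 = 5/99
P(X=0 | obs) = 1/33 / 5/99 = 3/5
P(X=1 | obs) = 2/99 / 5/99 = 2/5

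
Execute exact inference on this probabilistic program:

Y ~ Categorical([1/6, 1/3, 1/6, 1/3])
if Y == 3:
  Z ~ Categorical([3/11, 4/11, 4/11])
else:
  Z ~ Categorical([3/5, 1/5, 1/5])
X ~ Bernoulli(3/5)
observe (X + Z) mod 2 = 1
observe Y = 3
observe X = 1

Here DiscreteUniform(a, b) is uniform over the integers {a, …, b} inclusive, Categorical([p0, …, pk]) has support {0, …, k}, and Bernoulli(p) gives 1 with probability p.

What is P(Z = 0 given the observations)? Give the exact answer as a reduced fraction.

Enumerate traces; 2 have nonzero weight after conditioning:
  (Y=3, Z=0, X=1) weight 3/55
  (Y=3, Z=2, X=1) weight 4/55
Group by Z:
  weight(Z=0) = 3/55
  weight(Z=2) = 4/55
Total weight = 3/55 + 4/55 = 7/55
P(Z=0 | obs) = 3/55 / 7/55 = 3/7
P(Z=2 | obs) = 4/55 / 7/55 = 4/7

P(Z = 0 | obs) = 3/7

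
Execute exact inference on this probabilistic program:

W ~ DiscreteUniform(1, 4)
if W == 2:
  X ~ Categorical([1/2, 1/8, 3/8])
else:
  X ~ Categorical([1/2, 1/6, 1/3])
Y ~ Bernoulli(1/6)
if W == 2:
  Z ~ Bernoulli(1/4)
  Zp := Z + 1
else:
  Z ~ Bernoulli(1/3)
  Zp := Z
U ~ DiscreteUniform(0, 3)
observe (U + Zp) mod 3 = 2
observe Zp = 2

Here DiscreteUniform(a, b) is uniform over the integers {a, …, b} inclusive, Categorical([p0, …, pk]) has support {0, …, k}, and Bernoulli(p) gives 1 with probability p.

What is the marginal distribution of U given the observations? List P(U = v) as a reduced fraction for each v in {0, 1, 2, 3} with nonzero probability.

Enumerate traces; 12 have nonzero weight after conditioning:
  (W=2, X=0, Y=0, Z=1, U=0) weight 5/768
  (W=2, X=0, Y=0, Z=1, U=3) weight 5/768
  (W=2, X=0, Y=1, Z=1, U=0) weight 1/768
  (W=2, X=0, Y=1, Z=1, U=3) weight 1/768
  (W=2, X=1, Y=0, Z=1, U=0) weight 5/3072
  (W=2, X=1, Y=0, Z=1, U=3) weight 5/3072
  (W=2, X=1, Y=1, Z=1, U=0) weight 1/3072
  (W=2, X=1, Y=1, Z=1, U=3) weight 1/3072
  … 4 more
Group by U:
  weight(U=0) = 1/64
  weight(U=3) = 1/64
Total weight = 1/64 + 1/64 = 1/32
P(U=0 | obs) = 1/64 / 1/32 = 1/2
P(U=3 | obs) = 1/64 / 1/32 = 1/2

P(U=0) = 1/2, P(U=3) = 1/2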